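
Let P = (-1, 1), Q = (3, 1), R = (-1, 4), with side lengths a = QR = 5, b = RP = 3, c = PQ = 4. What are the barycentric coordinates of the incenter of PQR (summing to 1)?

The incenter has barycentric coordinates proportional to the opposite side lengths: (5 : 3 : 4).
Normalizing by 5+3+4 = 12 gives (5/12, 1/4, 1/3).

(5/12, 1/4, 1/3)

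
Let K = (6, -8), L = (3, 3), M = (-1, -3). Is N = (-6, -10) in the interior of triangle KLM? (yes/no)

no

Barycentric coordinates of N: (-1/31, -37/31, 69/31).
The three coordinates are negative, negative, positive; a point is interior exactly when all three are positive.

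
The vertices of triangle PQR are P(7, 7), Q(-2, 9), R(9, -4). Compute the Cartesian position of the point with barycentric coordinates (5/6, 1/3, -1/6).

S = (5/6)·P + (1/3)·Q + (-1/6)·R.
x-coordinate: (5/6)·7 + (1/3)·(-2) + (-1/6)·9 = 11/3.
y-coordinate: (5/6)·7 + (1/3)·9 + (-1/6)·(-4) = 19/2.

(11/3, 19/2)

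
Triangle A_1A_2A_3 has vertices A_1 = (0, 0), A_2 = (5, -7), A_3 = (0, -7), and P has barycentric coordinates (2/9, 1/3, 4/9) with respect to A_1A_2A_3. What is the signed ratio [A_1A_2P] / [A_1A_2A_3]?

4/9

The signed ratio [A_1A_2P]/[A_1A_2A_3] equals the barycentric coordinate of P at vertex A_3, which is 4/9.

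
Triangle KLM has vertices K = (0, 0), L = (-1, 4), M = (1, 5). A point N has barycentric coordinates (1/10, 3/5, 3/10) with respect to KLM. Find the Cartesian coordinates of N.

N = (1/10)·K + (3/5)·L + (3/10)·M.
x-coordinate: (1/10)·0 + (3/5)·(-1) + (3/10)·1 = -3/10.
y-coordinate: (1/10)·0 + (3/5)·4 + (3/10)·5 = 39/10.

(-3/10, 39/10)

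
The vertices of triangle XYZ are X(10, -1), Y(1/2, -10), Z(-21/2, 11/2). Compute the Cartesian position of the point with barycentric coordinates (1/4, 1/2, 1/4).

(1/8, -31/8)

W = (1/4)·X + (1/2)·Y + (1/4)·Z.
x-coordinate: (1/4)·10 + (1/2)·(1/2) + (1/4)·(-21/2) = 1/8.
y-coordinate: (1/4)·(-1) + (1/2)·(-10) + (1/4)·(11/2) = -31/8.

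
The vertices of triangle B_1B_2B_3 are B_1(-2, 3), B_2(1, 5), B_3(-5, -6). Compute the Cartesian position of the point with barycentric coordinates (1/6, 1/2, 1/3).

M = (1/6)·B_1 + (1/2)·B_2 + (1/3)·B_3.
x-coordinate: (1/6)·(-2) + (1/2)·1 + (1/3)·(-5) = -3/2.
y-coordinate: (1/6)·3 + (1/2)·5 + (1/3)·(-6) = 1.

(-3/2, 1)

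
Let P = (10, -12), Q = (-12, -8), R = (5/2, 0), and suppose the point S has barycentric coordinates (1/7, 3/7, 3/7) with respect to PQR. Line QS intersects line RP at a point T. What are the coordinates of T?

Line QS meets RP where the Q-coordinate vanishes; zeroing S's Q-weight and renormalizing leaves R, P-weights 3/7 : 1/7 → (3/4, 1/4).
So T = (3/4)·R + (1/4)·P = (35/8, -3).

(35/8, -3)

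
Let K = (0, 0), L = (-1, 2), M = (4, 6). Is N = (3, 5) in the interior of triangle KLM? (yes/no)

Barycentric coordinates of N: (1/14, 1/7, 11/14).
The three coordinates are positive, positive, positive; a point is interior exactly when all three are positive.

yes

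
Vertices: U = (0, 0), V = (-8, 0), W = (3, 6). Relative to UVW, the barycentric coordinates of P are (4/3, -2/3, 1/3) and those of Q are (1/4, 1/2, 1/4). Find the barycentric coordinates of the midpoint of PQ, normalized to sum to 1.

Since both coordinate triples sum to 1, the midpoint's barycentrics are the componentwise average.
(4/3+1/4)/2 = 19/24; similarly -1/12 and 7/24.

(19/24, -1/12, 7/24)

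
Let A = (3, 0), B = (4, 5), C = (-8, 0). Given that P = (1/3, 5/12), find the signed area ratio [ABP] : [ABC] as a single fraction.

1/4

[ABC] = ½·(3·(5−0) + 4·(0−0) + (-8)·(0−5)) = ½·(15 + 0 + 40) = 55/2.
[ABP] = ½·(3·(5−(5/12)) + 4·(5/12−0) + (1/3)·(0−5)) = ½·(55/4 + 5/3 − 5/3) = 55/8, so the ratio is (55/8)/(55/2) = 1/4.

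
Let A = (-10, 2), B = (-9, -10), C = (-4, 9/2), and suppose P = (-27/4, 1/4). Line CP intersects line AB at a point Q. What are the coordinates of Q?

Barycentric coordinates of P with respect to ABC: (1/4, 1/4, 1/2).
On side AB the C-coordinate is zero; dropping P's C-weight 1/2 and renormalizing the remaining 1/4 : 1/4 gives weights 1/2, 1/2 on A, B.
Q = (1/2)·(-10, 2) + (1/2)·(-9, -10) = (-19/2, -4).

(-19/2, -4)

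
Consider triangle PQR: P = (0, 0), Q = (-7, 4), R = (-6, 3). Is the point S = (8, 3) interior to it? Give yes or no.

no

Barycentric coordinates of S: (14/3, 14, -53/3).
The three coordinates are positive, positive, negative; a point is interior exactly when all three are positive.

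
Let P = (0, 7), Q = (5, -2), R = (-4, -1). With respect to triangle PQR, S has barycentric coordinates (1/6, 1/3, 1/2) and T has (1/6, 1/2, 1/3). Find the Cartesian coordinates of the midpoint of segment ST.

Barycentric coordinates of the midpoint are the average: (1/6, 5/12, 5/12).
Converting: (1/6)·P + (5/12)·Q + (5/12)·R = (5/12, -1/12).

(5/12, -1/12)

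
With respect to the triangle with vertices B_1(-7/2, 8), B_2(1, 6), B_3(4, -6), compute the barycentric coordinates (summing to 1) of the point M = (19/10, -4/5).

Signed area of the reference triangle: [B_1B_2B_3] = ½·((-7/2)·(6−(-6)) + 1·(-6−8) + 4·(8−6)) = ½·(-42 − 14 + 8) = -24.
[MB_2B_3] = ½·((19/10)·(6−(-6)) + 1·(-6−(-4/5)) + 4·(-4/5−6)) = ½·(114/5 − 26/5 − 136/5) = -24/5, so the B_1-coordinate is (-24/5)/(-24) = 1/5.
[B_1MB_3] = ½·((-7/2)·(-4/5−(-6)) + (19/10)·(-6−8) + 4·(8−(-4/5))) = ½·(-91/5 − 133/5 + 176/5) = -24/5, so the B_2-coordinate is 1/5.
[B_1B_2M] = ½·((-7/2)·(6−(-4/5)) + 1·(-4/5−8) + (19/10)·(8−6)) = ½·(-119/5 − 44/5 + 19/5) = -72/5, so the B_3-coordinate is 3/5.

(1/5, 1/5, 3/5)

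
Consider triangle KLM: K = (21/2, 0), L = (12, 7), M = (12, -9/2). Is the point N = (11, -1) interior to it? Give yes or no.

yes

Barycentric coordinates of N: (2/3, 1/23, 20/69).
The three coordinates are positive, positive, positive; a point is interior exactly when all three are positive.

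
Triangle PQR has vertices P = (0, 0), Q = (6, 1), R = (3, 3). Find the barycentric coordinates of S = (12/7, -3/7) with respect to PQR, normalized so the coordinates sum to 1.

Signed area of the reference triangle: [PQR] = ½·(0·(1−3) + 6·(3−0) + 3·(0−1)) = ½·(0 + 18 − 3) = 15/2.
[SQR] = ½·((12/7)·(1−3) + 6·(3−(-3/7)) + 3·(-3/7−1)) = ½·(-24/7 + 144/7 − 30/7) = 45/7, so the P-coordinate is (45/7)/(15/2) = 6/7.
[PSR] = ½·(0·(-3/7−3) + (12/7)·(3−0) + 3·(0−(-3/7))) = ½·(0 + 36/7 + 9/7) = 45/14, so the Q-coordinate is 3/7.
[PQS] = ½·(0·(1−(-3/7)) + 6·(-3/7−0) + (12/7)·(0−1)) = ½·(0 − 18/7 − 12/7) = -15/7, so the R-coordinate is -2/7.

(6/7, 3/7, -2/7)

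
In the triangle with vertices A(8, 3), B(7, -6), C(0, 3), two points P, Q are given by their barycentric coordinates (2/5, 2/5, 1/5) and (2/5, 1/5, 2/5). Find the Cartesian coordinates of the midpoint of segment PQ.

(53/10, 3/10)

Barycentric coordinates of the midpoint are the average: (2/5, 3/10, 3/10).
Converting: (2/5)·A + (3/10)·B + (3/10)·C = (53/10, 3/10).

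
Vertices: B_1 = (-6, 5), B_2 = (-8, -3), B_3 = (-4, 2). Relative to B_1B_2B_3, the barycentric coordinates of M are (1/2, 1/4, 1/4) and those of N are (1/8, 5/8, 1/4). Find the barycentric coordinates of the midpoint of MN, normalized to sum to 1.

(5/16, 7/16, 1/4)

Since both coordinate triples sum to 1, the midpoint's barycentrics are the componentwise average.
(1/2+1/8)/2 = 5/16; similarly 7/16 and 1/4.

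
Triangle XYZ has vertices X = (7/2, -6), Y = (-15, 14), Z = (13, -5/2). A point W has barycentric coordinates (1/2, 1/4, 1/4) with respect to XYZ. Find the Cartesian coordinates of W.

(5/4, -1/8)

W = (1/2)·X + (1/4)·Y + (1/4)·Z.
x-coordinate: (1/2)·(7/2) + (1/4)·(-15) + (1/4)·13 = 5/4.
y-coordinate: (1/2)·(-6) + (1/4)·14 + (1/4)·(-5/2) = -1/8.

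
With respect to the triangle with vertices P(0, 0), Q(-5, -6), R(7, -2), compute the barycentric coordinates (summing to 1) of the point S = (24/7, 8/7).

Signed area of the reference triangle: [PQR] = ½·(0·(-6−(-2)) + (-5)·(-2−0) + 7·(0−(-6))) = ½·(0 + 10 + 42) = 26.
[SQR] = ½·((24/7)·(-6−(-2)) + (-5)·(-2−(8/7)) + 7·(8/7−(-6))) = ½·(-96/7 + 110/7 + 50) = 26, so the P-coordinate is 26/26 = 1.
[PSR] = ½·(0·(8/7−(-2)) + (24/7)·(-2−0) + 7·(0−(8/7))) = ½·(0 − 48/7 − 8) = -52/7, so the Q-coordinate is -2/7.
[PQS] = ½·(0·(-6−(8/7)) + (-5)·(8/7−0) + (24/7)·(0−(-6))) = ½·(0 − 40/7 + 144/7) = 52/7, so the R-coordinate is 2/7.

(1, -2/7, 2/7)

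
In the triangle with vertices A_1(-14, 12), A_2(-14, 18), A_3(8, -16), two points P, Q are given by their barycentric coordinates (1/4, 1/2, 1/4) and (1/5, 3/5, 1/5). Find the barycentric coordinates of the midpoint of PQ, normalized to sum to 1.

Since both coordinate triples sum to 1, the midpoint's barycentrics are the componentwise average.
(1/4+1/5)/2 = 9/40; similarly 11/20 and 9/40.

(9/40, 11/20, 9/40)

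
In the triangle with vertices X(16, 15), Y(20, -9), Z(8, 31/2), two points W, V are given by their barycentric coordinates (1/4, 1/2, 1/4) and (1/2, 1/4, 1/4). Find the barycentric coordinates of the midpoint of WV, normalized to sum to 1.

Since both coordinate triples sum to 1, the midpoint's barycentrics are the componentwise average.
(1/4+1/2)/2 = 3/8; similarly 3/8 and 1/4.

(3/8, 3/8, 1/4)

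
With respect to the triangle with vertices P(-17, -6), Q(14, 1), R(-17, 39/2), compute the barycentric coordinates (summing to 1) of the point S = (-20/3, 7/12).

(1/2, 1/3, 1/6)

Signed area of the reference triangle: [PQR] = ½·((-17)·(1−(39/2)) + 14·(39/2−(-6)) + (-17)·(-6−1)) = ½·(629/2 + 357 + 119) = 1581/4.
[SQR] = ½·((-20/3)·(1−(39/2)) + 14·(39/2−(7/12)) + (-17)·(7/12−1)) = ½·(370/3 + 1589/6 + 85/12) = 1581/8, so the P-coordinate is (1581/8)/(1581/4) = 1/2.
[PSR] = ½·((-17)·(7/12−(39/2)) + (-20/3)·(39/2−(-6)) + (-17)·(-6−(7/12))) = ½·(3859/12 − 170 + 1343/12) = 527/4, so the Q-coordinate is 1/3.
[PQS] = ½·((-17)·(1−(7/12)) + 14·(7/12−(-6)) + (-20/3)·(-6−1)) = ½·(-85/12 + 553/6 + 140/3) = 527/8, so the R-coordinate is 1/6.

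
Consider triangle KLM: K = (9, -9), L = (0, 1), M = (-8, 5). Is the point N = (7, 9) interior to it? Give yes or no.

Barycentric coordinates of N: (-23/11, 139/22, -71/22).
The three coordinates are negative, positive, negative; a point is interior exactly when all three are positive.

no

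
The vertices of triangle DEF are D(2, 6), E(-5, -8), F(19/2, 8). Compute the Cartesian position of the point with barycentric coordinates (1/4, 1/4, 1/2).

(4, 7/2)

G = (1/4)·D + (1/4)·E + (1/2)·F.
x-coordinate: (1/4)·2 + (1/4)·(-5) + (1/2)·(19/2) = 4.
y-coordinate: (1/4)·6 + (1/4)·(-8) + (1/2)·8 = 7/2.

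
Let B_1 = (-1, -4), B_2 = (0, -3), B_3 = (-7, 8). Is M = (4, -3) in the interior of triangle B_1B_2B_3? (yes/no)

Barycentric coordinates of M: (-22/9, 11/3, -2/9).
The three coordinates are negative, positive, negative; a point is interior exactly when all three are positive.

no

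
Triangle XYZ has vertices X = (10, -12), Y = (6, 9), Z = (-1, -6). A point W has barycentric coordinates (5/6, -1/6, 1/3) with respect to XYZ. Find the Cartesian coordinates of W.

W = (5/6)·X + (-1/6)·Y + (1/3)·Z.
x-coordinate: (5/6)·10 + (-1/6)·6 + (1/3)·(-1) = 7.
y-coordinate: (5/6)·(-12) + (-1/6)·9 + (1/3)·(-6) = -27/2.

(7, -27/2)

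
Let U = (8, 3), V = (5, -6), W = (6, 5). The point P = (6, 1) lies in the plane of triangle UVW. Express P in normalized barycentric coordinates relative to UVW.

(1/6, 1/3, 1/2)

Signed area of the reference triangle: [UVW] = ½·(8·(-6−5) + 5·(5−3) + 6·(3−(-6))) = ½·(-88 + 10 + 54) = -12.
[PVW] = ½·(6·(-6−5) + 5·(5−1) + 6·(1−(-6))) = ½·(-66 + 20 + 42) = -2, so the U-coordinate is (-2)/(-12) = 1/6.
[UPW] = ½·(8·(1−5) + 6·(5−3) + 6·(3−1)) = ½·(-32 + 12 + 12) = -4, so the V-coordinate is 1/3.
[UVP] = ½·(8·(-6−1) + 5·(1−3) + 6·(3−(-6))) = ½·(-56 − 10 + 54) = -6, so the W-coordinate is 1/2.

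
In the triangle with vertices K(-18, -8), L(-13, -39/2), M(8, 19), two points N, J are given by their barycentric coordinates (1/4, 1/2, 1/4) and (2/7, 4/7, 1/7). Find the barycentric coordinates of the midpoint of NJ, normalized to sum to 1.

Since both coordinate triples sum to 1, the midpoint's barycentrics are the componentwise average.
(1/4+2/7)/2 = 15/56; similarly 15/28 and 11/56.

(15/56, 15/28, 11/56)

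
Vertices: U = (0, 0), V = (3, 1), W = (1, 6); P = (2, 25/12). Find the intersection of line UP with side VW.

(12/5, 5/2)

Barycentric coordinates of P with respect to UVW: (1/6, 7/12, 1/4).
On side VW the U-coordinate is zero; dropping P's U-weight 1/6 and renormalizing the remaining 7/12 : 1/4 gives weights 7/10, 3/10 on V, W.
Q = (7/10)·(3, 1) + (3/10)·(1, 6) = (12/5, 5/2).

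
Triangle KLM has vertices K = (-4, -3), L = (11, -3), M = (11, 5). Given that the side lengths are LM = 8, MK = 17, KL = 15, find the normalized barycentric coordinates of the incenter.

The incenter has barycentric coordinates proportional to the opposite side lengths: (8 : 17 : 15).
Normalizing by 8+17+15 = 40 gives (1/5, 17/40, 3/8).

(1/5, 17/40, 3/8)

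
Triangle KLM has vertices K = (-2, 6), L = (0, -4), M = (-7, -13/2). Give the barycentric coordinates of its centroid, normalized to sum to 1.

The centroid is the average of the vertices, so each weight is 1/3.

(1/3, 1/3, 1/3)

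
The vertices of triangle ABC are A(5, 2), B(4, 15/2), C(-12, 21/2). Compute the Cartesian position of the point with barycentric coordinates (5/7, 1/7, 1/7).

P = (5/7)·A + (1/7)·B + (1/7)·C.
x-coordinate: (5/7)·5 + (1/7)·4 + (1/7)·(-12) = 17/7.
y-coordinate: (5/7)·2 + (1/7)·(15/2) + (1/7)·(21/2) = 4.

(17/7, 4)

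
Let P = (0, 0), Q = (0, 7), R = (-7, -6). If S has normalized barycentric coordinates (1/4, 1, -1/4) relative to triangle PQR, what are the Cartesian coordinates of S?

S = (1/4)·P + 1·Q + (-1/4)·R.
x-coordinate: (1/4)·0 + 1·0 + (-1/4)·(-7) = 7/4.
y-coordinate: (1/4)·0 + 1·7 + (-1/4)·(-6) = 17/2.

(7/4, 17/2)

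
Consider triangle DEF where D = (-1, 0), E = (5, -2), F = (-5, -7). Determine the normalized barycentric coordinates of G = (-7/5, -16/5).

(2/5, 1/5, 2/5)

Signed area of the reference triangle: [DEF] = ½·((-1)·(-2−(-7)) + 5·(-7−0) + (-5)·(0−(-2))) = ½·(-5 − 35 − 10) = -25.
[GEF] = ½·((-7/5)·(-2−(-7)) + 5·(-7−(-16/5)) + (-5)·(-16/5−(-2))) = ½·(-7 − 19 + 6) = -10, so the D-coordinate is (-10)/(-25) = 2/5.
[DGF] = ½·((-1)·(-16/5−(-7)) + (-7/5)·(-7−0) + (-5)·(0−(-16/5))) = ½·(-19/5 + 49/5 − 16) = -5, so the E-coordinate is 1/5.
[DEG] = ½·((-1)·(-2−(-16/5)) + 5·(-16/5−0) + (-7/5)·(0−(-2))) = ½·(-6/5 − 16 − 14/5) = -10, so the F-coordinate is 2/5.
Check: 2/5 + 1/5 + 2/5 = 1.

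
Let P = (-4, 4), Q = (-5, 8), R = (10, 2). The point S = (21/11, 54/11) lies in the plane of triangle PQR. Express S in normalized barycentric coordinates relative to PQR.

Signed area of the reference triangle: [PQR] = ½·((-4)·(8−2) + (-5)·(2−4) + 10·(4−8)) = ½·(-24 + 10 − 40) = -27.
[SQR] = ½·((21/11)·(8−2) + (-5)·(2−(54/11)) + 10·(54/11−8)) = ½·(126/11 + 160/11 − 340/11) = -27/11, so the P-coordinate is (-27/11)/(-27) = 1/11.
[PSR] = ½·((-4)·(54/11−2) + (21/11)·(2−4) + 10·(4−(54/11))) = ½·(-128/11 − 42/11 − 100/11) = -135/11, so the Q-coordinate is 5/11.
[PQS] = ½·((-4)·(8−(54/11)) + (-5)·(54/11−4) + (21/11)·(4−8)) = ½·(-136/11 − 50/11 − 84/11) = -135/11, so the R-coordinate is 5/11.

(1/11, 5/11, 5/11)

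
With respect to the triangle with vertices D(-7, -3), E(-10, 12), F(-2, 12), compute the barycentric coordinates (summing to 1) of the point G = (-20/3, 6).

Signed area of the reference triangle: [DEF] = ½·((-7)·(12−12) + (-10)·(12−(-3)) + (-2)·(-3−12)) = ½·(0 − 150 + 30) = -60.
[GEF] = ½·((-20/3)·(12−12) + (-10)·(12−6) + (-2)·(6−12)) = ½·(0 − 60 + 12) = -24, so the D-coordinate is (-24)/(-60) = 2/5.
[DGF] = ½·((-7)·(6−12) + (-20/3)·(12−(-3)) + (-2)·(-3−6)) = ½·(42 − 100 + 18) = -20, so the E-coordinate is 1/3.
[DEG] = ½·((-7)·(12−6) + (-10)·(6−(-3)) + (-20/3)·(-3−12)) = ½·(-42 − 90 + 100) = -16, so the F-coordinate is 4/15.

(2/5, 1/3, 4/15)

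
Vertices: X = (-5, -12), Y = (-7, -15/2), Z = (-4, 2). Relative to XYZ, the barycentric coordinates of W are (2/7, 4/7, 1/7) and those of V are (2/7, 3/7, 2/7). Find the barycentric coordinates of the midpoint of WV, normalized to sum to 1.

Since both coordinate triples sum to 1, the midpoint's barycentrics are the componentwise average.
(2/7+2/7)/2 = 2/7; similarly 1/2 and 3/14.

(2/7, 1/2, 3/14)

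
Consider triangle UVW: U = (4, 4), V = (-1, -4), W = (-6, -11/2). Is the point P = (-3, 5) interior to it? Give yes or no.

no

Barycentric coordinates of P: (96/65, -153/65, 122/65).
The three coordinates are positive, negative, positive; a point is interior exactly when all three are positive.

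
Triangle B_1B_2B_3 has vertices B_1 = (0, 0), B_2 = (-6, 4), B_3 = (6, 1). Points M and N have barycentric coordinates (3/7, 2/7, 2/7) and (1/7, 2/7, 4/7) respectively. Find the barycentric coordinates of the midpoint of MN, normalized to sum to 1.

Since both coordinate triples sum to 1, the midpoint's barycentrics are the componentwise average.
(3/7+1/7)/2 = 2/7; similarly 2/7 and 3/7.

(2/7, 2/7, 3/7)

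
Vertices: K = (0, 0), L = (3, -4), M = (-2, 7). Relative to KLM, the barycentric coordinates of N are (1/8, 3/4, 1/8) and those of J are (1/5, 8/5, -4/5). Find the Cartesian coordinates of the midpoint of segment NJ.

Barycentric coordinates of the midpoint are the average: (13/80, 47/40, -27/80).
Converting: (13/80)·K + (47/40)·L + (-27/80)·M = (21/5, -113/16).

(21/5, -113/16)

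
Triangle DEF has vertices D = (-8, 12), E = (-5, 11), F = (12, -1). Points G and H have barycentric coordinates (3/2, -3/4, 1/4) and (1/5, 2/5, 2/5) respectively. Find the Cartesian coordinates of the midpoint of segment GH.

(-81/40, 159/20)

Barycentric coordinates of the midpoint are the average: (17/20, -7/40, 13/40).
Converting: (17/20)·D + (-7/40)·E + (13/40)·F = (-81/40, 159/20).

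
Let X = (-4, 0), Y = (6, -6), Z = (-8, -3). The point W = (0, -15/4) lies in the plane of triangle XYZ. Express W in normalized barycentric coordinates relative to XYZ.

Signed area of the reference triangle: [XYZ] = ½·((-4)·(-6−(-3)) + 6·(-3−0) + (-8)·(0−(-6))) = ½·(12 − 18 − 48) = -27.
[WYZ] = ½·(0·(-6−(-3)) + 6·(-3−(-15/4)) + (-8)·(-15/4−(-6))) = ½·(0 + 9/2 − 18) = -27/4, so the X-coordinate is (-27/4)/(-27) = 1/4.
[XWZ] = ½·((-4)·(-15/4−(-3)) + 0·(-3−0) + (-8)·(0−(-15/4))) = ½·(3 + 0 − 30) = -27/2, so the Y-coordinate is 1/2.
[XYW] = ½·((-4)·(-6−(-15/4)) + 6·(-15/4−0) + 0·(0−(-6))) = ½·(9 − 45/2 + 0) = -27/4, so the Z-coordinate is 1/4.

(1/4, 1/2, 1/4)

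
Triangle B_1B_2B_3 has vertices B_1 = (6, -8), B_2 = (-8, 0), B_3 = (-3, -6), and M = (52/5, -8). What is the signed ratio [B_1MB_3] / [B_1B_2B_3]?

1/5

[B_1B_2B_3] = ½·(6·(0−(-6)) + (-8)·(-6−(-8)) + (-3)·(-8−0)) = ½·(36 − 16 + 24) = 22.
[B_1MB_3] = ½·(6·(-8−(-6)) + (52/5)·(-6−(-8)) + (-3)·(-8−(-8))) = ½·(-12 + 104/5 + 0) = 22/5, so the ratio is (22/5)/22 = 1/5.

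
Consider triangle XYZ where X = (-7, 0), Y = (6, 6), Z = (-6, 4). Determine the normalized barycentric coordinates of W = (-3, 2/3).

Signed area of the reference triangle: [XYZ] = ½·((-7)·(6−4) + 6·(4−0) + (-6)·(0−6)) = ½·(-14 + 24 + 36) = 23.
[WYZ] = ½·((-3)·(6−4) + 6·(4−(2/3)) + (-6)·(2/3−6)) = ½·(-6 + 20 + 32) = 23, so the X-coordinate is 23/23 = 1.
[XWZ] = ½·((-7)·(2/3−4) + (-3)·(4−0) + (-6)·(0−(2/3))) = ½·(70/3 − 12 + 4) = 23/3, so the Y-coordinate is 1/3.
[XYW] = ½·((-7)·(6−(2/3)) + 6·(2/3−0) + (-3)·(0−6)) = ½·(-112/3 + 4 + 18) = -23/3, so the Z-coordinate is -1/3.

(1, 1/3, -1/3)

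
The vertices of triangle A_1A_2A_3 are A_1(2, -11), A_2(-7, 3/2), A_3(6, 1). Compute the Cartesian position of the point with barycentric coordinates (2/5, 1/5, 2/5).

(9/5, -37/10)

P = (2/5)·A_1 + (1/5)·A_2 + (2/5)·A_3.
x-coordinate: (2/5)·2 + (1/5)·(-7) + (2/5)·6 = 9/5.
y-coordinate: (2/5)·(-11) + (1/5)·(3/2) + (2/5)·1 = -37/10.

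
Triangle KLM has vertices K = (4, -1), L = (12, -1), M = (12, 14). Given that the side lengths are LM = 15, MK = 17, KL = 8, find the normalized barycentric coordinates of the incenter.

The incenter has barycentric coordinates proportional to the opposite side lengths: (15 : 17 : 8).
Normalizing by 15+17+8 = 40 gives (3/8, 17/40, 1/5).

(3/8, 17/40, 1/5)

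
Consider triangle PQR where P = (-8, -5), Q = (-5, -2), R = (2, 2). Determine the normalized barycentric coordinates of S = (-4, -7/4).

Signed area of the reference triangle: [PQR] = ½·((-8)·(-2−2) + (-5)·(2−(-5)) + 2·(-5−(-2))) = ½·(32 − 35 − 6) = -9/2.
[SQR] = ½·((-4)·(-2−2) + (-5)·(2−(-7/4)) + 2·(-7/4−(-2))) = ½·(16 − 75/4 + 1/2) = -9/8, so the P-coordinate is (-9/8)/(-9/2) = 1/4.
[PSR] = ½·((-8)·(-7/4−2) + (-4)·(2−(-5)) + 2·(-5−(-7/4))) = ½·(30 − 28 − 13/2) = -9/4, so the Q-coordinate is 1/2.
[PQS] = ½·((-8)·(-2−(-7/4)) + (-5)·(-7/4−(-5)) + (-4)·(-5−(-2))) = ½·(2 − 65/4 + 12) = -9/8, so the R-coordinate is 1/4.
Check: 1/4 + 1/2 + 1/4 = 1.

(1/4, 1/2, 1/4)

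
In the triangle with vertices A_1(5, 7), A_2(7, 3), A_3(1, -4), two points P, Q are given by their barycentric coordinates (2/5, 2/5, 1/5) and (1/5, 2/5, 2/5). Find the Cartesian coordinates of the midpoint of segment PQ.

(23/5, 21/10)

Barycentric coordinates of the midpoint are the average: (3/10, 2/5, 3/10).
Converting: (3/10)·A_1 + (2/5)·A_2 + (3/10)·A_3 = (23/5, 21/10).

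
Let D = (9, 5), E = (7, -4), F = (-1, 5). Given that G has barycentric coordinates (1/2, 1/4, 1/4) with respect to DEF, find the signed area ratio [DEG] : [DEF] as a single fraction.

The signed ratio [DEG]/[DEF] equals the barycentric coordinate of G at vertex F, which is 1/4.

1/4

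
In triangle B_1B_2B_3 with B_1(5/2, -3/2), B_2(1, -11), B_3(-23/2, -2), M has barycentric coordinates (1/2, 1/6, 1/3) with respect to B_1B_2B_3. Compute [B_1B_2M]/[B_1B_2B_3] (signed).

The signed ratio [B_1B_2M]/[B_1B_2B_3] equals the barycentric coordinate of M at vertex B_3, which is 1/3.

1/3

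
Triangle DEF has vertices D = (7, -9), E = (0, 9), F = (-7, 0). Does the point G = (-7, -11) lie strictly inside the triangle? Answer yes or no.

no

Barycentric coordinates of G: (11/27, -22/27, 38/27).
The three coordinates are positive, negative, positive; a point is interior exactly when all three are positive.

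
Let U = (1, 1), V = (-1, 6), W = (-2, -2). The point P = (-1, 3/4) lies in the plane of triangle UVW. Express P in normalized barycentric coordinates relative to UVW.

Signed area of the reference triangle: [UVW] = ½·(1·(6−(-2)) + (-1)·(-2−1) + (-2)·(1−6)) = ½·(8 + 3 + 10) = 21/2.
[PVW] = ½·((-1)·(6−(-2)) + (-1)·(-2−(3/4)) + (-2)·(3/4−6)) = ½·(-8 + 11/4 + 21/2) = 21/8, so the U-coordinate is (21/8)/(21/2) = 1/4.
[UPW] = ½·(1·(3/4−(-2)) + (-1)·(-2−1) + (-2)·(1−(3/4))) = ½·(11/4 + 3 − 1/2) = 21/8, so the V-coordinate is 1/4.
[UVP] = ½·(1·(6−(3/4)) + (-1)·(3/4−1) + (-1)·(1−6)) = ½·(21/4 + 1/4 + 5) = 21/4, so the W-coordinate is 1/2.
Check: 1/4 + 1/4 + 1/2 = 1.

(1/4, 1/4, 1/2)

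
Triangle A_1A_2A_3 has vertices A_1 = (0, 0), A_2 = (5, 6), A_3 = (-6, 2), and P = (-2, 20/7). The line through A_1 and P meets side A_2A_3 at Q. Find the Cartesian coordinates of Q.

Barycentric coordinates of P with respect to A_1A_2A_3: (1/7, 2/7, 4/7).
On side A_2A_3 the A_1-coordinate is zero; dropping P's A_1-weight 1/7 and renormalizing the remaining 2/7 : 4/7 gives weights 1/3, 2/3 on A_2, A_3.
Q = (1/3)·(5, 6) + (2/3)·(-6, 2) = (-7/3, 10/3).

(-7/3, 10/3)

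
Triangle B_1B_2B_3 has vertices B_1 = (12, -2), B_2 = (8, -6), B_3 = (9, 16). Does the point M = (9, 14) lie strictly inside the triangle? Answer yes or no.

yes

Barycentric coordinates of M: (1/42, 1/14, 19/21).
The three coordinates are positive, positive, positive; a point is interior exactly when all three are positive.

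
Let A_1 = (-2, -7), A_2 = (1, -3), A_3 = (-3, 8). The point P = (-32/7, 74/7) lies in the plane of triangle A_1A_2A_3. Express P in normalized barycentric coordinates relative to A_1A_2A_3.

(1/7, -3/7, 9/7)

Signed area of the reference triangle: [A_1A_2A_3] = ½·((-2)·(-3−8) + 1·(8−(-7)) + (-3)·(-7−(-3))) = ½·(22 + 15 + 12) = 49/2.
[PA_2A_3] = ½·((-32/7)·(-3−8) + 1·(8−(74/7)) + (-3)·(74/7−(-3))) = ½·(352/7 − 18/7 − 285/7) = 7/2, so the A_1-coordinate is (7/2)/(49/2) = 1/7.
[A_1PA_3] = ½·((-2)·(74/7−8) + (-32/7)·(8−(-7)) + (-3)·(-7−(74/7))) = ½·(-36/7 − 480/7 + 369/7) = -21/2, so the A_2-coordinate is -3/7.
[A_1A_2P] = ½·((-2)·(-3−(74/7)) + 1·(74/7−(-7)) + (-32/7)·(-7−(-3))) = ½·(190/7 + 123/7 + 128/7) = 63/2, so the A_3-coordinate is 9/7.
Check: 1/7 − 3/7 + 9/7 = 1.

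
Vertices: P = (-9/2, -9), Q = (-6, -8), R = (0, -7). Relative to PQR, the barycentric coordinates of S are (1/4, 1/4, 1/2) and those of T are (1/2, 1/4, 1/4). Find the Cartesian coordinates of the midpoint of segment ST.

Barycentric coordinates of the midpoint are the average: (3/8, 1/4, 3/8).
Converting: (3/8)·P + (1/4)·Q + (3/8)·R = (-51/16, -8).

(-51/16, -8)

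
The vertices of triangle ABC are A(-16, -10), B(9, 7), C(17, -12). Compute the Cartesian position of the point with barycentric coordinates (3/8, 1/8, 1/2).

(29/8, -71/8)

P = (3/8)·A + (1/8)·B + (1/2)·C.
x-coordinate: (3/8)·(-16) + (1/8)·9 + (1/2)·17 = 29/8.
y-coordinate: (3/8)·(-10) + (1/8)·7 + (1/2)·(-12) = -71/8.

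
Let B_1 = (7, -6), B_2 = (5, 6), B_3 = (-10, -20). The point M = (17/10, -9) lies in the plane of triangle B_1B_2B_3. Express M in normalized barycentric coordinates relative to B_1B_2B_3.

(3/5, 1/10, 3/10)

Signed area of the reference triangle: [B_1B_2B_3] = ½·(7·(6−(-20)) + 5·(-20−(-6)) + (-10)·(-6−6)) = ½·(182 − 70 + 120) = 116.
[MB_2B_3] = ½·((17/10)·(6−(-20)) + 5·(-20−(-9)) + (-10)·(-9−6)) = ½·(221/5 − 55 + 150) = 348/5, so the B_1-coordinate is (348/5)/116 = 3/5.
[B_1MB_3] = ½·(7·(-9−(-20)) + (17/10)·(-20−(-6)) + (-10)·(-6−(-9))) = ½·(77 − 119/5 − 30) = 58/5, so the B_2-coordinate is 1/10.
[B_1B_2M] = ½·(7·(6−(-9)) + 5·(-9−(-6)) + (17/10)·(-6−6)) = ½·(105 − 15 − 102/5) = 174/5, so the B_3-coordinate is 3/10.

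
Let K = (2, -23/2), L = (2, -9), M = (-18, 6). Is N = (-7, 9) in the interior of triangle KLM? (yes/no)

Barycentric coordinates of N: (-9/2, 101/20, 9/20).
The three coordinates are negative, positive, positive; a point is interior exactly when all three are positive.

no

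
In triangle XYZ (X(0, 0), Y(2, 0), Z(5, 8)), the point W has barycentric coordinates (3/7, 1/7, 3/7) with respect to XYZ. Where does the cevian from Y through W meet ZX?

Line YW meets ZX where the Y-coordinate vanishes; zeroing W's Y-weight and renormalizing leaves Z, X-weights 3/7 : 3/7 → (1/2, 1/2).
So V = (1/2)·Z + (1/2)·X = (5/2, 4).

(5/2, 4)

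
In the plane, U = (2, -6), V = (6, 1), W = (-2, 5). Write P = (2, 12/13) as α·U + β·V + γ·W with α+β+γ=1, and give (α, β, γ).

Signed area of the reference triangle: [UVW] = ½·(2·(1−5) + 6·(5−(-6)) + (-2)·(-6−1)) = ½·(-8 + 66 + 14) = 36.
[PVW] = ½·(2·(1−5) + 6·(5−(12/13)) + (-2)·(12/13−1)) = ½·(-8 + 318/13 + 2/13) = 108/13, so the U-coordinate is (108/13)/36 = 3/13.
[UPW] = ½·(2·(12/13−5) + 2·(5−(-6)) + (-2)·(-6−(12/13))) = ½·(-106/13 + 22 + 180/13) = 180/13, so the V-coordinate is 5/13.
[UVP] = ½·(2·(1−(12/13)) + 6·(12/13−(-6)) + 2·(-6−1)) = ½·(2/13 + 540/13 − 14) = 180/13, so the W-coordinate is 5/13.

(3/13, 5/13, 5/13)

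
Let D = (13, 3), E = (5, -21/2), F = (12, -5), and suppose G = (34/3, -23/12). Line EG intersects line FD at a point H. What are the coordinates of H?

(63/5, -1/5)

Barycentric coordinates of G with respect to DEF: (1/2, 1/6, 1/3).
On side FD the E-coordinate is zero; dropping G's E-weight 1/6 and renormalizing the remaining 1/3 : 1/2 gives weights 2/5, 3/5 on F, D.
H = (2/5)·(12, -5) + (3/5)·(13, 3) = (63/5, -1/5).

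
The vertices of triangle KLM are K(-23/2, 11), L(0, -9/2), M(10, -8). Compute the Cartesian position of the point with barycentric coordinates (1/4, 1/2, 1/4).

N = (1/4)·K + (1/2)·L + (1/4)·M.
x-coordinate: (1/4)·(-23/2) + (1/2)·0 + (1/4)·10 = -3/8.
y-coordinate: (1/4)·11 + (1/2)·(-9/2) + (1/4)·(-8) = -3/2.

(-3/8, -3/2)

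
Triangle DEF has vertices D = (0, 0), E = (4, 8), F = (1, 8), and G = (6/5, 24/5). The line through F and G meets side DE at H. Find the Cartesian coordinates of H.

(4/3, 8/3)

Barycentric coordinates of G with respect to DEF: (2/5, 1/5, 2/5).
On side DE the F-coordinate is zero; dropping G's F-weight 2/5 and renormalizing the remaining 2/5 : 1/5 gives weights 2/3, 1/3 on D, E.
H = (2/3)·(0, 0) + (1/3)·(4, 8) = (4/3, 8/3).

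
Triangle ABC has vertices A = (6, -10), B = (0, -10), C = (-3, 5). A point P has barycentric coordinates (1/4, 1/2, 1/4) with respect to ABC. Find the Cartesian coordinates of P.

P = (1/4)·A + (1/2)·B + (1/4)·C.
x-coordinate: (1/4)·6 + (1/2)·0 + (1/4)·(-3) = 3/4.
y-coordinate: (1/4)·(-10) + (1/2)·(-10) + (1/4)·5 = -25/4.

(3/4, -25/4)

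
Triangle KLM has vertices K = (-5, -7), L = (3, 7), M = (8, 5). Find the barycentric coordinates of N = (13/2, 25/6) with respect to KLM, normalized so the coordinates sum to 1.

Signed area of the reference triangle: [KLM] = ½·((-5)·(7−5) + 3·(5−(-7)) + 8·(-7−7)) = ½·(-10 + 36 − 112) = -43.
[NLM] = ½·((13/2)·(7−5) + 3·(5−(25/6)) + 8·(25/6−7)) = ½·(13 + 5/2 − 68/3) = -43/12, so the K-coordinate is (-43/12)/(-43) = 1/12.
[KNM] = ½·((-5)·(25/6−5) + (13/2)·(5−(-7)) + 8·(-7−(25/6))) = ½·(25/6 + 78 − 268/3) = -43/12, so the L-coordinate is 1/12.
[KLN] = ½·((-5)·(7−(25/6)) + 3·(25/6−(-7)) + (13/2)·(-7−7)) = ½·(-85/6 + 67/2 − 91) = -215/6, so the M-coordinate is 5/6.

(1/12, 1/12, 5/6)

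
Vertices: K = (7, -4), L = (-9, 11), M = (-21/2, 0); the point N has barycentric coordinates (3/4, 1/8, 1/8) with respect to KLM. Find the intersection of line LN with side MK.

Line LN meets MK where the L-coordinate vanishes; zeroing N's L-weight and renormalizing leaves M, K-weights 1/8 : 3/4 → (1/7, 6/7).
So J = (1/7)·M + (6/7)·K = (9/2, -24/7).

(9/2, -24/7)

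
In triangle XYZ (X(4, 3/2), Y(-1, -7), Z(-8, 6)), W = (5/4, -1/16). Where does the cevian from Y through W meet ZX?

(2, 9/4)

Barycentric coordinates of W with respect to XYZ: (5/8, 1/4, 1/8).
On side ZX the Y-coordinate is zero; dropping W's Y-weight 1/4 and renormalizing the remaining 1/8 : 5/8 gives weights 1/6, 5/6 on Z, X.
V = (1/6)·(-8, 6) + (5/6)·(4, 3/2) = (2, 9/4).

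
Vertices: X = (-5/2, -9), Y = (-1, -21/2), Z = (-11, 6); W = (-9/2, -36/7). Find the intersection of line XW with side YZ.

Barycentric coordinates of W with respect to XYZ: (3/7, 2/7, 2/7).
On side YZ the X-coordinate is zero; dropping W's X-weight 3/7 and renormalizing the remaining 2/7 : 2/7 gives weights 1/2, 1/2 on Y, Z.
V = (1/2)·(-1, -21/2) + (1/2)·(-11, 6) = (-6, -9/4).

(-6, -9/4)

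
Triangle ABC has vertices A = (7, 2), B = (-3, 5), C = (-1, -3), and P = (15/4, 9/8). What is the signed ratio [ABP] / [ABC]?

1/4

[ABC] = ½·(7·(5−(-3)) + (-3)·(-3−2) + (-1)·(2−5)) = ½·(56 + 15 + 3) = 37.
[ABP] = ½·(7·(5−(9/8)) + (-3)·(9/8−2) + (15/4)·(2−5)) = ½·(217/8 + 21/8 − 45/4) = 37/4, so the ratio is (37/4)/37 = 1/4.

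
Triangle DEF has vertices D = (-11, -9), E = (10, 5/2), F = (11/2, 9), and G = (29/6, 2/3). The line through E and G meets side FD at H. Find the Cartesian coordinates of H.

Barycentric coordinates of G with respect to DEF: (2/9, 2/3, 1/9).
On side FD the E-coordinate is zero; dropping G's E-weight 2/3 and renormalizing the remaining 1/9 : 2/9 gives weights 1/3, 2/3 on F, D.
H = (1/3)·(11/2, 9) + (2/3)·(-11, -9) = (-11/2, -3).

(-11/2, -3)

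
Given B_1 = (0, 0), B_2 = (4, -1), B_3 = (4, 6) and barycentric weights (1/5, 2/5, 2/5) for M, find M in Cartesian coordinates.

(16/5, 2)

M = (1/5)·B_1 + (2/5)·B_2 + (2/5)·B_3.
x-coordinate: (1/5)·0 + (2/5)·4 + (2/5)·4 = 16/5.
y-coordinate: (1/5)·0 + (2/5)·(-1) + (2/5)·6 = 2.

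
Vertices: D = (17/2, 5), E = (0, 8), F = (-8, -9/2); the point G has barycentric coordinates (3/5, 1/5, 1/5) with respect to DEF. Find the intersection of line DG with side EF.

(-4, 7/4)

Line DG meets EF where the D-coordinate vanishes; zeroing G's D-weight and renormalizing leaves E, F-weights 1/5 : 1/5 → (1/2, 1/2).
So H = (1/2)·E + (1/2)·F = (-4, 7/4).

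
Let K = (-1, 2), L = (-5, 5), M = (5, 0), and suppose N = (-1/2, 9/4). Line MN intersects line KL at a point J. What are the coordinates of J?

(-7/3, 3)

Barycentric coordinates of N with respect to KLM: (1/2, 1/4, 1/4).
On side KL the M-coordinate is zero; dropping N's M-weight 1/4 and renormalizing the remaining 1/2 : 1/4 gives weights 2/3, 1/3 on K, L.
J = (2/3)·(-1, 2) + (1/3)·(-5, 5) = (-7/3, 3).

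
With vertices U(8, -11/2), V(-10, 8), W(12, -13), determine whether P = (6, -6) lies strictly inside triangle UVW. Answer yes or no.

Barycentric coordinates of P: (28/81, 17/81, 4/9).
The three coordinates are positive, positive, positive; a point is interior exactly when all three are positive.

yes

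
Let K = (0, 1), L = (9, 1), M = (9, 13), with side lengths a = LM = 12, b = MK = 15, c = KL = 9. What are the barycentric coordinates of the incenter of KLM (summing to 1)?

The incenter has barycentric coordinates proportional to the opposite side lengths: (12 : 15 : 9).
Normalizing by 12+15+9 = 36 gives (1/3, 5/12, 1/4).

(1/3, 5/12, 1/4)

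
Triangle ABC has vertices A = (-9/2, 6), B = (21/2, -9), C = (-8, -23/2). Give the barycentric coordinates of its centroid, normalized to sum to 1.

The centroid is the average of the vertices, so each weight is 1/3.

(1/3, 1/3, 1/3)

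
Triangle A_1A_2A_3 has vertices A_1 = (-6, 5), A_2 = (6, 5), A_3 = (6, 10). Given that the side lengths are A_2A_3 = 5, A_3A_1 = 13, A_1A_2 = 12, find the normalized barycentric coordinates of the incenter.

The incenter has barycentric coordinates proportional to the opposite side lengths: (5 : 13 : 12).
Normalizing by 5+13+12 = 30 gives (1/6, 13/30, 2/5).

(1/6, 13/30, 2/5)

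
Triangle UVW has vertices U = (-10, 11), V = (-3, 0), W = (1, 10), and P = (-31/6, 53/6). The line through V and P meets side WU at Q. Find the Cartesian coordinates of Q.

Barycentric coordinates of P with respect to UVW: (1/2, 1/6, 1/3).
On side WU the V-coordinate is zero; dropping P's V-weight 1/6 and renormalizing the remaining 1/3 : 1/2 gives weights 2/5, 3/5 on W, U.
Q = (2/5)·(1, 10) + (3/5)·(-10, 11) = (-28/5, 53/5).

(-28/5, 53/5)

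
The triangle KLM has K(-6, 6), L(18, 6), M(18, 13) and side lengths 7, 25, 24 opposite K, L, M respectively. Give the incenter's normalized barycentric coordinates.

The incenter has barycentric coordinates proportional to the opposite side lengths: (7 : 25 : 24).
Normalizing by 7+25+24 = 56 gives (1/8, 25/56, 3/7).

(1/8, 25/56, 3/7)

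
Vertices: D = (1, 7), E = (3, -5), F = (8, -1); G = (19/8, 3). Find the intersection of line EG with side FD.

(13/6, 17/3)

Barycentric coordinates of G with respect to DEF: (5/8, 1/4, 1/8).
On side FD the E-coordinate is zero; dropping G's E-weight 1/4 and renormalizing the remaining 1/8 : 5/8 gives weights 1/6, 5/6 on F, D.
H = (1/6)·(8, -1) + (5/6)·(1, 7) = (13/6, 17/3).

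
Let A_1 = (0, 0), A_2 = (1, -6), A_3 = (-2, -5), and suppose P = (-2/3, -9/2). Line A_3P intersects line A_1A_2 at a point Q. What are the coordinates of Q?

(2/3, -4)

Barycentric coordinates of P with respect to A_1A_2A_3: (1/6, 1/3, 1/2).
On side A_1A_2 the A_3-coordinate is zero; dropping P's A_3-weight 1/2 and renormalizing the remaining 1/6 : 1/3 gives weights 1/3, 2/3 on A_1, A_2.
Q = (1/3)·(0, 0) + (2/3)·(1, -6) = (2/3, -4).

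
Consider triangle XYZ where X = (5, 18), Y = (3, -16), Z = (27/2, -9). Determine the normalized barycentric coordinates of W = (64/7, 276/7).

(11/7, -6/7, 2/7)

Signed area of the reference triangle: [XYZ] = ½·(5·(-16−(-9)) + 3·(-9−18) + (27/2)·(18−(-16))) = ½·(-35 − 81 + 459) = 343/2.
[WYZ] = ½·((64/7)·(-16−(-9)) + 3·(-9−(276/7)) + (27/2)·(276/7−(-16))) = ½·(-64 − 1017/7 + 5238/7) = 539/2, so the X-coordinate is (539/2)/(343/2) = 11/7.
[XWZ] = ½·(5·(276/7−(-9)) + (64/7)·(-9−18) + (27/2)·(18−(276/7))) = ½·(1695/7 − 1728/7 − 2025/7) = -147, so the Y-coordinate is -6/7.
[XYW] = ½·(5·(-16−(276/7)) + 3·(276/7−18) + (64/7)·(18−(-16))) = ½·(-1940/7 + 450/7 + 2176/7) = 49, so the Z-coordinate is 2/7.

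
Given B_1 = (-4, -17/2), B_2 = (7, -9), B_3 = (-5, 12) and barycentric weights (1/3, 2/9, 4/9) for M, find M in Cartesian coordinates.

M = (1/3)·B_1 + (2/9)·B_2 + (4/9)·B_3.
x-coordinate: (1/3)·(-4) + (2/9)·7 + (4/9)·(-5) = -2.
y-coordinate: (1/3)·(-17/2) + (2/9)·(-9) + (4/9)·12 = 1/2.

(-2, 1/2)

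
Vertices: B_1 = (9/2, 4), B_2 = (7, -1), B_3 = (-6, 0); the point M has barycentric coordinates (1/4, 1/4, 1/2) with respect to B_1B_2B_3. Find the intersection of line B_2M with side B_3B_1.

(-5/2, 4/3)

Line B_2M meets B_3B_1 where the B_2-coordinate vanishes; zeroing M's B_2-weight and renormalizing leaves B_3, B_1-weights 1/2 : 1/4 → (2/3, 1/3).
So N = (2/3)·B_3 + (1/3)·B_1 = (-5/2, 4/3).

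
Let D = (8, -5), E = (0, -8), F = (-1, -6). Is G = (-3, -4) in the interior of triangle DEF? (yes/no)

Barycentric coordinates of G: (-2/19, -20/19, 41/19).
The three coordinates are negative, negative, positive; a point is interior exactly when all three are positive.

no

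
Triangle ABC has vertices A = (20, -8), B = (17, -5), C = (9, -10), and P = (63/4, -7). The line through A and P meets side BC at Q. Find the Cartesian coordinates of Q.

Barycentric coordinates of P with respect to ABC: (1/4, 1/2, 1/4).
On side BC the A-coordinate is zero; dropping P's A-weight 1/4 and renormalizing the remaining 1/2 : 1/4 gives weights 2/3, 1/3 on B, C.
Q = (2/3)·(17, -5) + (1/3)·(9, -10) = (43/3, -20/3).

(43/3, -20/3)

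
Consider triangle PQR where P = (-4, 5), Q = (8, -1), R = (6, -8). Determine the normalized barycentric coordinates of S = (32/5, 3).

Signed area of the reference triangle: [PQR] = ½·((-4)·(-1−(-8)) + 8·(-8−5) + 6·(5−(-1))) = ½·(-28 − 104 + 36) = -48.
[SQR] = ½·((32/5)·(-1−(-8)) + 8·(-8−3) + 6·(3−(-1))) = ½·(224/5 − 88 + 24) = -48/5, so the P-coordinate is (-48/5)/(-48) = 1/5.
[PSR] = ½·((-4)·(3−(-8)) + (32/5)·(-8−5) + 6·(5−3)) = ½·(-44 − 416/5 + 12) = -288/5, so the Q-coordinate is 6/5.
[PQS] = ½·((-4)·(-1−3) + 8·(3−5) + (32/5)·(5−(-1))) = ½·(16 − 16 + 192/5) = 96/5, so the R-coordinate is -2/5.
Check: 1/5 + 6/5 − 2/5 = 1.

(1/5, 6/5, -2/5)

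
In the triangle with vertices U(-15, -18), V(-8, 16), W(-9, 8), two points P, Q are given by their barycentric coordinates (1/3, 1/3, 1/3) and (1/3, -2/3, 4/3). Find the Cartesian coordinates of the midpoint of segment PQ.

Barycentric coordinates of the midpoint are the average: (1/3, -1/6, 5/6).
Converting: (1/3)·U + (-1/6)·V + (5/6)·W = (-67/6, -2).

(-67/6, -2)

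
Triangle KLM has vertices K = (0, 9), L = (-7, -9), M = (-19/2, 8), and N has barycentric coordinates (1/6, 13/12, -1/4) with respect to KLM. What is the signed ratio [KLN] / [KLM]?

-1/4

The signed ratio [KLN]/[KLM] equals the barycentric coordinate of N at vertex M, which is -1/4.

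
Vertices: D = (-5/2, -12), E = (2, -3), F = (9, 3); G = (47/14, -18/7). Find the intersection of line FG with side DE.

Barycentric coordinates of G with respect to DEF: (1/7, 4/7, 2/7).
On side DE the F-coordinate is zero; dropping G's F-weight 2/7 and renormalizing the remaining 1/7 : 4/7 gives weights 1/5, 4/5 on D, E.
H = (1/5)·(-5/2, -12) + (4/5)·(2, -3) = (11/10, -24/5).

(11/10, -24/5)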